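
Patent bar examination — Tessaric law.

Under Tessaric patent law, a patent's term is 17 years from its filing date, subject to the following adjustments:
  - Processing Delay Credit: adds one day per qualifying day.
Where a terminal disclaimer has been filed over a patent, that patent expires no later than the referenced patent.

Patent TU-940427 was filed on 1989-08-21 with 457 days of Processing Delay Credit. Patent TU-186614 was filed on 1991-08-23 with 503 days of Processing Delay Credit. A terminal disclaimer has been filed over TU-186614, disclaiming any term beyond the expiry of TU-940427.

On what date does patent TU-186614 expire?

Natural term of TU-186614:
  Base: filing + 17 years → 23 August 2008.
  Processing Delay Credit: +503 days → 8 January 2010.
Expiry of referenced patent TU-940427:
  Base: filing + 17 years → 21 August 2006.
  Processing Delay Credit: +457 days → 21 November 2007.
Terminal disclaimer: TU-186614 expires on the earlier of 8 January 2010 and 21 November 2007.

2007-11-21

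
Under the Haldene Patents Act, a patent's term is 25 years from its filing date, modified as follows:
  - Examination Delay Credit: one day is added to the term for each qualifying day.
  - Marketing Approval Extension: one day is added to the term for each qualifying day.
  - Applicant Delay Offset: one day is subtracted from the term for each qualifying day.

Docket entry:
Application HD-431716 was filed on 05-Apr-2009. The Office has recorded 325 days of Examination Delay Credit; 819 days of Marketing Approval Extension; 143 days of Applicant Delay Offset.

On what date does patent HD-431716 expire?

2036-12-31

Base term: filing date + 25 years → 5 April 2034.
Examination Delay Credit: +325 days → 24 February 2035.
Marketing Approval Extension: +819 days → 23 May 2037.
Applicant Delay Offset: −143 days → 31 December 2036.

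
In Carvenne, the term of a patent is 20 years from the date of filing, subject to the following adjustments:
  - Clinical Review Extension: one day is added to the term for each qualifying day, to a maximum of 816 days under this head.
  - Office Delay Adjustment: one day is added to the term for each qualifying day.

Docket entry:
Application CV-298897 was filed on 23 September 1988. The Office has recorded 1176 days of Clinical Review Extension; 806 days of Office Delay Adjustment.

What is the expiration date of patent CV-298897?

Base term: filing date + 20 years → 23 September 2008.
Clinical Review Extension: 1176 days claimed exceeds the 816-day cap, so +816 days → 18 December 2010.
Office Delay Adjustment: +806 days → 3 March 2013.

March 3, 2013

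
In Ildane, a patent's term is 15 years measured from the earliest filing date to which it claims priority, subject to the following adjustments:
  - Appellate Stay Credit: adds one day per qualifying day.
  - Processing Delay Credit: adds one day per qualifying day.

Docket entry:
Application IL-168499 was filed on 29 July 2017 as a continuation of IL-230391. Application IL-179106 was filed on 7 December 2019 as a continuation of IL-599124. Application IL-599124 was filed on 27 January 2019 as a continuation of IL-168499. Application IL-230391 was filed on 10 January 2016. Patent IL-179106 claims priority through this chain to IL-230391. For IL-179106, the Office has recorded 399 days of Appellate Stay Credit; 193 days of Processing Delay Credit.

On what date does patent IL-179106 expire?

2032-08-24

Earliest priority filing: 10 January 2016.
Base term: 10 January 2016 + 15 years → 10 January 2031.
Appellate Stay Credit: +399 days → 13 February 2032.
Processing Delay Credit: +193 days → 24 August 2032.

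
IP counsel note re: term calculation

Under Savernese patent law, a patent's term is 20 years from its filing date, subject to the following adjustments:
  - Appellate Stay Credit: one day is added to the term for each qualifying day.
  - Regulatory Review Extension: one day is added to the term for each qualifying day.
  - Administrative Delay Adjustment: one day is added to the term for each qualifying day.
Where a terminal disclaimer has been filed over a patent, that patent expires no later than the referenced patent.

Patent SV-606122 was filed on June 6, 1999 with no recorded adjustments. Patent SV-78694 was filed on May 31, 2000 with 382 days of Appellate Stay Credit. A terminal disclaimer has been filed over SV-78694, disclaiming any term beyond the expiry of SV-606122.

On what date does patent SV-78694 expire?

Natural term of SV-78694:
  Base: filing + 20 years → 31 May 2020.
  Appellate Stay Credit: +382 days → 17 June 2021.
Expiry of referenced patent SV-606122:
  Base: filing + 20 years → 6 June 2019.
Terminal disclaimer: SV-78694 expires on the earlier of 17 June 2021 and 6 June 2019.

June 6, 2019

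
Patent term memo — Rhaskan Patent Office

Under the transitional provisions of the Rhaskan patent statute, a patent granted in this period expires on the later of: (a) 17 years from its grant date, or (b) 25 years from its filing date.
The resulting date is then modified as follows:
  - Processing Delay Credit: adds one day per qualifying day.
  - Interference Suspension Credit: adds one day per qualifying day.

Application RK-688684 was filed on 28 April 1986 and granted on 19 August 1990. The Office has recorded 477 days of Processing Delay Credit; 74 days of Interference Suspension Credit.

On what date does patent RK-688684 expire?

(a) grant + 17 years → 19 August 2007.
(b) filing + 25 years → 28 April 2011.
Later of the two: 28 April 2011.
Processing Delay Credit: +477 days → 17 August 2012.
Interference Suspension Credit: +74 days → 30 October 2012.

2012-10-30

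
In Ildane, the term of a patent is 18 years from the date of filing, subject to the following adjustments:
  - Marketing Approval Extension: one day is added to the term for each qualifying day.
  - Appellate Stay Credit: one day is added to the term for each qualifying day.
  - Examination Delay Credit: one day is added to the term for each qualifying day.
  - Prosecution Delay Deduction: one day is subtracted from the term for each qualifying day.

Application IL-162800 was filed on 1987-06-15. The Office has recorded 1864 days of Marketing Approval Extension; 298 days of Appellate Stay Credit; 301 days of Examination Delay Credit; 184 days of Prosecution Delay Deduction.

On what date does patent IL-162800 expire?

September 11, 2011

Base term: filing date + 18 years → 15 June 2005.
Marketing Approval Extension: +1864 days → 23 July 2010.
Appellate Stay Credit: +298 days → 17 May 2011.
Examination Delay Credit: +301 days → 13 March 2012.
Prosecution Delay Deduction: −184 days → 11 September 2011.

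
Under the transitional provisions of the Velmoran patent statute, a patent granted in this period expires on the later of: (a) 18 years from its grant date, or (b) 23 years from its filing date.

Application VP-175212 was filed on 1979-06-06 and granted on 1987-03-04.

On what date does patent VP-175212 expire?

(a) grant + 18 years → 4 March 2005.
(b) filing + 23 years → 6 June 2002.
Later of the two: 4 March 2005.

2005-03-04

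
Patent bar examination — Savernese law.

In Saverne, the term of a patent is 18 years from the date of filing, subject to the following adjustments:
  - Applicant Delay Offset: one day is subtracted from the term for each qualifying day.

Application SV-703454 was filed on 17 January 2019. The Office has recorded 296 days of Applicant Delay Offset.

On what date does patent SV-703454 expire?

Base term: filing date + 18 years → 17 January 2037.
Applicant Delay Offset: −296 days → 27 March 2036.

March 27, 2036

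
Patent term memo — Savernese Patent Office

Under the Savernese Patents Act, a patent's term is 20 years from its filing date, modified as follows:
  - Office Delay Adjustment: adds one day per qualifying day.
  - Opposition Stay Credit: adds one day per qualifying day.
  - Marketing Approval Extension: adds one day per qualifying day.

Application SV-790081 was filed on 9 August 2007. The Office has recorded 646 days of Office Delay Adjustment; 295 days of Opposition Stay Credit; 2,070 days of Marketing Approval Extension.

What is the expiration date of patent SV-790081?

November 6, 2035

Base term: filing date + 20 years → 9 August 2027.
Office Delay Adjustment: +646 days → 16 May 2029.
Opposition Stay Credit: +295 days → 7 March 2030.
Marketing Approval Extension: +2070 days → 6 November 2035.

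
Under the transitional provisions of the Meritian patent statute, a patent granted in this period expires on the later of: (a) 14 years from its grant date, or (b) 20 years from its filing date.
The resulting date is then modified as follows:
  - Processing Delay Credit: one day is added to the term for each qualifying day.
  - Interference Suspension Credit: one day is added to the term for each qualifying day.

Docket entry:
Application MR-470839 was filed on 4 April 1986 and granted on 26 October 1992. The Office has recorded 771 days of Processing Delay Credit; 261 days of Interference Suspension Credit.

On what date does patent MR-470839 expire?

August 23, 2009

(a) grant + 14 years → 26 October 2006.
(b) filing + 20 years → 4 April 2006.
Later of the two: 26 October 2006.
Processing Delay Credit: +771 days → 5 December 2008.
Interference Suspension Credit: +261 days → 23 August 2009.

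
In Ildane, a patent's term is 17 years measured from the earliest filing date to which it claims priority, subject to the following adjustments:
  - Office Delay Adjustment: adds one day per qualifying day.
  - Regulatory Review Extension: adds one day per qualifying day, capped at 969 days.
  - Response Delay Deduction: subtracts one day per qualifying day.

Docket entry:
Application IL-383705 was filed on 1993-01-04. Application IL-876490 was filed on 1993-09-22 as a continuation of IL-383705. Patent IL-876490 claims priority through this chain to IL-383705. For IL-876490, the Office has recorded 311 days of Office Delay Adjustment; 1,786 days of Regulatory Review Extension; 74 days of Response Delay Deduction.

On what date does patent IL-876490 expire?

2013-04-24

Earliest priority filing: 4 January 1993.
Base term: 4 January 1993 + 17 years → 4 January 2010.
Office Delay Adjustment: +311 days → 11 November 2010.
Regulatory Review Extension: 1786 days claimed exceeds the 969-day cap, so +969 days → 7 July 2013.
Response Delay Deduction: −74 days → 24 April 2013.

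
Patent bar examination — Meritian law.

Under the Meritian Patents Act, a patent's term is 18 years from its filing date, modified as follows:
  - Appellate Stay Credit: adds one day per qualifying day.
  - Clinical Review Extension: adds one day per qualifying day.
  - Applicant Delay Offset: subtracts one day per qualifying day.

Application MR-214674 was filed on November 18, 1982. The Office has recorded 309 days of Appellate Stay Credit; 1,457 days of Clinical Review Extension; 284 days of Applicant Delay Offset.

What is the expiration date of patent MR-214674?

Base term: filing date + 18 years → 18 November 2000.
Appellate Stay Credit: +309 days → 23 September 2001.
Clinical Review Extension: +1457 days → 19 September 2005.
Applicant Delay Offset: −284 days → 9 December 2004.

2004-12-09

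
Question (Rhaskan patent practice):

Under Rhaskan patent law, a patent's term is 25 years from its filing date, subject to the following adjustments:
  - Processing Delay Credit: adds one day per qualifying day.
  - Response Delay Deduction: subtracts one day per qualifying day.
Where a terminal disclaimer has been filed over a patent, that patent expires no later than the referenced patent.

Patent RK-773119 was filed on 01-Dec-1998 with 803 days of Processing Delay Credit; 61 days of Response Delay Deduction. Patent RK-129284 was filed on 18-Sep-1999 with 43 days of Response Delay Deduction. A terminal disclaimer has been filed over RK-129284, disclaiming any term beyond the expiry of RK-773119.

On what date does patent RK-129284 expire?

Natural term of RK-129284:
  Base: filing + 25 years → 18 September 2024.
  Response Delay Deduction: −43 days → 6 August 2024.
Expiry of referenced patent RK-773119:
  Base: filing + 25 years → 1 December 2023.
  Processing Delay Credit: +803 days → 11 February 2026.
  Response Delay Deduction: −61 days → 12 December 2025.
Terminal disclaimer: RK-129284 expires on the earlier of 6 August 2024 and 12 December 2025.

2024-08-06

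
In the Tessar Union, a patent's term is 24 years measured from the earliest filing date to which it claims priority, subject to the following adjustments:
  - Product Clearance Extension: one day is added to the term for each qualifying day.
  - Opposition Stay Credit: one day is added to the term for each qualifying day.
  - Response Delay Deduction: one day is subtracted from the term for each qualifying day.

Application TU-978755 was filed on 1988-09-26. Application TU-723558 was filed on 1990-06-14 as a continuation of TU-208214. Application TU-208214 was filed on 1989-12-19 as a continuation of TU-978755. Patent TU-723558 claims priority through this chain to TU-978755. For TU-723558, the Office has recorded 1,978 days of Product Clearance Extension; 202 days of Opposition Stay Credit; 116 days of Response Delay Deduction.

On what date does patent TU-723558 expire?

Earliest priority filing: 26 September 1988.
Base term: 26 September 1988 + 24 years → 26 September 2012.
Product Clearance Extension: +1978 days → 25 February 2018.
Opposition Stay Credit: +202 days → 15 September 2018.
Response Delay Deduction: −116 days → 22 May 2018.

2018-05-22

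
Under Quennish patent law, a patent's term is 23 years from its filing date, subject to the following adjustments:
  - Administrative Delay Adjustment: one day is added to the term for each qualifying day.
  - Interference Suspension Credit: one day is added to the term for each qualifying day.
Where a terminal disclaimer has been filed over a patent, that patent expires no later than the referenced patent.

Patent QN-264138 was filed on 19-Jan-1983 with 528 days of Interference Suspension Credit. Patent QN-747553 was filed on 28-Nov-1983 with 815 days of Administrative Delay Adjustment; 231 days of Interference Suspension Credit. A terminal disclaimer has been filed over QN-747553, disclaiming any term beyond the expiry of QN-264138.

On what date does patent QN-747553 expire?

Natural term of QN-747553:
  Base: filing + 23 years → 28 November 2006.
  Administrative Delay Adjustment: +815 days → 20 February 2009.
  Interference Suspension Credit: +231 days → 9 October 2009.
Expiry of referenced patent QN-264138:
  Base: filing + 23 years → 19 January 2006.
  Interference Suspension Credit: +528 days → 1 July 2007.
Terminal disclaimer: QN-747553 expires on the earlier of 9 October 2009 and 1 July 2007.

July 1, 2007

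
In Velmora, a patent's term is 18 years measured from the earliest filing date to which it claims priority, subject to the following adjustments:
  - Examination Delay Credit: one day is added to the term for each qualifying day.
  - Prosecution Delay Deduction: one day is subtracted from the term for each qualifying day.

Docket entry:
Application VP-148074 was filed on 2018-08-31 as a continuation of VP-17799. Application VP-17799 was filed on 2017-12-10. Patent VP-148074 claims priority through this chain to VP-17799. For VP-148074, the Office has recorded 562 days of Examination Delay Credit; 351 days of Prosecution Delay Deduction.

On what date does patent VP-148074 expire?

July 8, 2036

Earliest priority filing: 10 December 2017.
Base term: 10 December 2017 + 18 years → 10 December 2035.
Examination Delay Credit: +562 days → 24 June 2037.
Prosecution Delay Deduction: −351 days → 8 July 2036.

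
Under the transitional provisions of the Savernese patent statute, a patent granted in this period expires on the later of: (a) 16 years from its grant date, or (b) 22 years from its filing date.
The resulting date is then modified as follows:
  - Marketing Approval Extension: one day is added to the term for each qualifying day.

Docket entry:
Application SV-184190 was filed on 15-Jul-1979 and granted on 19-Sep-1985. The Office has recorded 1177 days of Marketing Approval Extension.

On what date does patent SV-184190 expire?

2004-12-09

(a) grant + 16 years → 19 September 2001.
(b) filing + 22 years → 15 July 2001.
Later of the two: 19 September 2001.
Marketing Approval Extension: +1177 days → 9 December 2004.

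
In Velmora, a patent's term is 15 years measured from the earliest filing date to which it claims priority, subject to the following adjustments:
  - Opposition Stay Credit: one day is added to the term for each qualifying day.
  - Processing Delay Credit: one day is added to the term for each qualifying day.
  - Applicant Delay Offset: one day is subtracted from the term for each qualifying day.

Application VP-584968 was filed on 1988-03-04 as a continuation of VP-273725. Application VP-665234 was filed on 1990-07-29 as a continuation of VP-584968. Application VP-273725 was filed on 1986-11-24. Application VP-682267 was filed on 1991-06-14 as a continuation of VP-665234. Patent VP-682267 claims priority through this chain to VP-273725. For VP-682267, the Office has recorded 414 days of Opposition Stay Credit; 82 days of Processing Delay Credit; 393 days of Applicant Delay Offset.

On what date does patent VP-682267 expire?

Earliest priority filing: 24 November 1986.
Base term: 24 November 1986 + 15 years → 24 November 2001.
Opposition Stay Credit: +414 days → 12 January 2003.
Processing Delay Credit: +82 days → 4 April 2003.
Applicant Delay Offset: −393 days → 7 March 2002.

2002-03-07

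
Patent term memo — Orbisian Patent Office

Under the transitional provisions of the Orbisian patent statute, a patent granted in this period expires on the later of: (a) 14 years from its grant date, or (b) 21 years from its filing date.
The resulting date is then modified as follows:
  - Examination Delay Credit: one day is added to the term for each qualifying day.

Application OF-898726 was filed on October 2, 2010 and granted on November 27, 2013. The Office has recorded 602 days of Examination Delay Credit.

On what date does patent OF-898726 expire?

2033-05-26

(a) grant + 14 years → 27 November 2027.
(b) filing + 21 years → 2 October 2031.
Later of the two: 2 October 2031.
Examination Delay Credit: +602 days → 26 May 2033.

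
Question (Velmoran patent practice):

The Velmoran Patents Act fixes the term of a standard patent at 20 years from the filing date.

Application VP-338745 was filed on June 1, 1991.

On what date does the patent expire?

Filing date + 20 years → 1 June 2011.

2011-06-01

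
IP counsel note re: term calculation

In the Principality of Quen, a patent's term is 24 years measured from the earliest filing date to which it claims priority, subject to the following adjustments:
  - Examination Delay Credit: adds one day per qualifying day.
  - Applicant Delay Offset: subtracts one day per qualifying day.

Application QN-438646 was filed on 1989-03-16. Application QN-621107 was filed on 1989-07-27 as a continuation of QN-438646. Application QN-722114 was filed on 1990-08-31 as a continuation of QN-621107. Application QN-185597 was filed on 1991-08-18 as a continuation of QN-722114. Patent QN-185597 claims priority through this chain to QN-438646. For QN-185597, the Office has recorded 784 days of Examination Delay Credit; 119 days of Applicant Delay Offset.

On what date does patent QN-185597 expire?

2015-01-10

Earliest priority filing: 16 March 1989.
Base term: 16 March 1989 + 24 years → 16 March 2013.
Examination Delay Credit: +784 days → 9 May 2015.
Applicant Delay Offset: −119 days → 10 January 2015.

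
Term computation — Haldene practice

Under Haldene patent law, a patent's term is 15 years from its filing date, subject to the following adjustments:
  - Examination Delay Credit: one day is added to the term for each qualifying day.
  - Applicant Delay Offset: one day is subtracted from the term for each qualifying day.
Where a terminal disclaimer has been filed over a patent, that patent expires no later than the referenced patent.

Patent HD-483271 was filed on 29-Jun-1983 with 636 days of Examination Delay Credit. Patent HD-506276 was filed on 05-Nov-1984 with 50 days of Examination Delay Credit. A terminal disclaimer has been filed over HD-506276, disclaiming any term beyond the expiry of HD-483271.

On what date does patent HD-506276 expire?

Natural term of HD-506276:
  Base: filing + 15 years → 5 November 1999.
  Examination Delay Credit: +50 days → 25 December 1999.
Expiry of referenced patent HD-483271:
  Base: filing + 15 years → 29 June 1998.
  Examination Delay Credit: +636 days → 26 March 2000.
Terminal disclaimer: HD-506276 expires on the earlier of 25 December 1999 and 26 March 2000.

1999-12-25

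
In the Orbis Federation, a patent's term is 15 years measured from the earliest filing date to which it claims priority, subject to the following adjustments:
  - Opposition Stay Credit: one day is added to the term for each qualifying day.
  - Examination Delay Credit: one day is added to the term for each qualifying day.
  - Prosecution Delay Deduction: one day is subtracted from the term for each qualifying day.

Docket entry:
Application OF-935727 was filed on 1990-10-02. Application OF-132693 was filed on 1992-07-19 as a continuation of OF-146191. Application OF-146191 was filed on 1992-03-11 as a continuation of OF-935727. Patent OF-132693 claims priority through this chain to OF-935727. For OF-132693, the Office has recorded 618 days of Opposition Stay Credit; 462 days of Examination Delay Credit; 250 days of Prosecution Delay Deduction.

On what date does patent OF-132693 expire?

January 10, 2008

Earliest priority filing: 2 October 1990.
Base term: 2 October 1990 + 15 years → 2 October 2005.
Opposition Stay Credit: +618 days → 12 June 2007.
Examination Delay Credit: +462 days → 16 September 2008.
Prosecution Delay Deduction: −250 days → 10 January 2008.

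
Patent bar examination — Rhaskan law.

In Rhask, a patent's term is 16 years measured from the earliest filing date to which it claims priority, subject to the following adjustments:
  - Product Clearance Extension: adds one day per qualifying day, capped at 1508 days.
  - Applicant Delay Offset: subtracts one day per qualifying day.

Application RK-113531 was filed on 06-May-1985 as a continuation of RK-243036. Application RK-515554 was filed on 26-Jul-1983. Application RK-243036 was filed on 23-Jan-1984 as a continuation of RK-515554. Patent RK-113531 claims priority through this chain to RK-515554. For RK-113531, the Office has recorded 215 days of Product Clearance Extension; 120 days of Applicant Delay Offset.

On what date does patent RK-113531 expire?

Earliest priority filing: 26 July 1983.
Base term: 26 July 1983 + 16 years → 26 July 1999.
Product Clearance Extension: 215 days (within the 1508-day cap) → +215 days → 26 February 2000.
Applicant Delay Offset: −120 days → 29 October 1999.

October 29, 1999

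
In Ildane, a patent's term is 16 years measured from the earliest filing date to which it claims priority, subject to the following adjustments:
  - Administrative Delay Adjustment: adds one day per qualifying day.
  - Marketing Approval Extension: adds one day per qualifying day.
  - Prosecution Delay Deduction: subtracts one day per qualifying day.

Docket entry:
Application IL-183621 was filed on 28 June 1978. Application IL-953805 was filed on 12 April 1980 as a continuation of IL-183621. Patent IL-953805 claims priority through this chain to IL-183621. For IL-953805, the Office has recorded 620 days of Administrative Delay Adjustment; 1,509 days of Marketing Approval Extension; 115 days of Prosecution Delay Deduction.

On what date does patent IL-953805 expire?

January 2, 2000

Earliest priority filing: 28 June 1978.
Base term: 28 June 1978 + 16 years → 28 June 1994.
Administrative Delay Adjustment: +620 days → 9 March 1996.
Marketing Approval Extension: +1509 days → 26 April 2000.
Prosecution Delay Deduction: −115 days → 2 January 2000.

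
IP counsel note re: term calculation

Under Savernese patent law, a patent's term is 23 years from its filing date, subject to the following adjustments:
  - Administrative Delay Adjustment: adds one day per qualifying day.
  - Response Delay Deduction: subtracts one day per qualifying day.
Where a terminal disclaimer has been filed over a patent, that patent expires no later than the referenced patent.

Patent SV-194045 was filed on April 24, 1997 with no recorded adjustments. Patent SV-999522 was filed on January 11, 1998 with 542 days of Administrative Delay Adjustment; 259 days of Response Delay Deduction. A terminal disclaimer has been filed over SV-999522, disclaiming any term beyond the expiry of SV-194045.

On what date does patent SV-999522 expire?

Natural term of SV-999522:
  Base: filing + 23 years → 11 January 2021.
  Administrative Delay Adjustment: +542 days → 7 July 2022.
  Response Delay Deduction: −259 days → 21 October 2021.
Expiry of referenced patent SV-194045:
  Base: filing + 23 years → 24 April 2020.
Terminal disclaimer: SV-999522 expires on the earlier of 21 October 2021 and 24 April 2020.

2020-04-24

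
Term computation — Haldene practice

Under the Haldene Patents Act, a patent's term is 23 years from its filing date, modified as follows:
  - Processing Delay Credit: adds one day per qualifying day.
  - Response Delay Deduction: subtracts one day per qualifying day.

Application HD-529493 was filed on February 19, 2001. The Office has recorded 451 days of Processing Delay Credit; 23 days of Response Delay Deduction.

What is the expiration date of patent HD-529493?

2025-04-22

Base term: filing date + 23 years → 19 February 2024.
Processing Delay Credit: +451 days → 15 May 2025.
Response Delay Deduction: −23 days → 22 April 2025.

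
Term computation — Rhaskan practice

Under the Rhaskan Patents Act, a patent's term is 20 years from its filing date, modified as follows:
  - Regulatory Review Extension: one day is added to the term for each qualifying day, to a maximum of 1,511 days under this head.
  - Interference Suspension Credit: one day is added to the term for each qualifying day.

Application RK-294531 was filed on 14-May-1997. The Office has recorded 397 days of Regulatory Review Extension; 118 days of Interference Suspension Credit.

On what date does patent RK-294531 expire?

October 11, 2018

Base term: filing date + 20 years → 14 May 2017.
Regulatory Review Extension: 397 days (within the 1511-day cap) → +397 days → 15 June 2018.
Interference Suspension Credit: +118 days → 11 October 2018.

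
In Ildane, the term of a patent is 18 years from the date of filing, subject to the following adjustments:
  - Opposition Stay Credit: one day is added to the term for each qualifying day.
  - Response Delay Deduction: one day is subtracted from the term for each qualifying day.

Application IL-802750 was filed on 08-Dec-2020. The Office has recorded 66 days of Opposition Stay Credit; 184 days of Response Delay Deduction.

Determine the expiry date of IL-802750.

Base term: filing date + 18 years → 8 December 2038.
Opposition Stay Credit: +66 days → 12 February 2039.
Response Delay Deduction: −184 days → 12 August 2038.

August 12, 2038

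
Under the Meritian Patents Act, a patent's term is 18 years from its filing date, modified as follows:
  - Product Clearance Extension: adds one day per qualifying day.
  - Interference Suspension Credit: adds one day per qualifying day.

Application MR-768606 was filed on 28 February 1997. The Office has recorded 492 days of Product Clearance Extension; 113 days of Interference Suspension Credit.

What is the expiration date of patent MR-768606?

2016-10-25

Base term: filing date + 18 years → 28 February 2015.
Product Clearance Extension: +492 days → 4 July 2016.
Interference Suspension Credit: +113 days → 25 October 2016.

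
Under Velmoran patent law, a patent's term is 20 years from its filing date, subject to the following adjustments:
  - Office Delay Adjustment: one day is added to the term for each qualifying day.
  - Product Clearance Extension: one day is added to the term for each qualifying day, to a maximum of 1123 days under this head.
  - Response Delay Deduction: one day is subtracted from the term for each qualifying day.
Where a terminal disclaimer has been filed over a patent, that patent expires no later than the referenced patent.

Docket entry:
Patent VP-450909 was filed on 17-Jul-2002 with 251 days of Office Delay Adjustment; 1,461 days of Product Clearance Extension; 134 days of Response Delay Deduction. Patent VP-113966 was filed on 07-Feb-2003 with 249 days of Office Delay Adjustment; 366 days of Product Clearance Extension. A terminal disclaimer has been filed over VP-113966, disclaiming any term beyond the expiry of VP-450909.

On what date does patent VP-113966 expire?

Natural term of VP-113966:
  Base: filing + 20 years → 7 February 2023.
  Office Delay Adjustment: +249 days → 14 October 2023.
  Product Clearance Extension: 366 days (within the 1123-day cap) → +366 days → 14 October 2024.
Expiry of referenced patent VP-450909:
  Base: filing + 20 years → 17 July 2022.
  Office Delay Adjustment: +251 days → 25 March 2023.
  Product Clearance Extension: 1461 days claimed exceeds the 1123-day cap, so +1123 days → 21 April 2026.
  Response Delay Deduction: −134 days → 8 December 2025.
Terminal disclaimer: VP-113966 expires on the earlier of 14 October 2024 and 8 December 2025.

October 14, 2024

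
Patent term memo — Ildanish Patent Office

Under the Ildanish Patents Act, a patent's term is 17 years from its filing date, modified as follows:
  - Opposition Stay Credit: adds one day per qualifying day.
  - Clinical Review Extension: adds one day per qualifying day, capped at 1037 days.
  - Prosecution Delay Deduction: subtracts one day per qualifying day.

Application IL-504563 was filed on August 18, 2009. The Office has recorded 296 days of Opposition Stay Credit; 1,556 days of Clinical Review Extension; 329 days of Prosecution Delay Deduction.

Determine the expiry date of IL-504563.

Base term: filing date + 17 years → 18 August 2026.
Opposition Stay Credit: +296 days → 10 June 2027.
Clinical Review Extension: 1556 days claimed exceeds the 1037-day cap, so +1037 days → 12 April 2030.
Prosecution Delay Deduction: −329 days → 18 May 2029.

2029-05-18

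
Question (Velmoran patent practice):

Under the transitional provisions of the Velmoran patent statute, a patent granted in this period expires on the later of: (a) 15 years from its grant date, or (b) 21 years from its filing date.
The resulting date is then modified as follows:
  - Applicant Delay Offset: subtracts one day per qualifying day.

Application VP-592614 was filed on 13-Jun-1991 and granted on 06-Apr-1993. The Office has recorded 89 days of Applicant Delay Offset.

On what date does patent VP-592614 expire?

(a) grant + 15 years → 6 April 2008.
(b) filing + 21 years → 13 June 2012.
Later of the two: 13 June 2012.
Applicant Delay Offset: −89 days → 16 March 2012.

2012-03-16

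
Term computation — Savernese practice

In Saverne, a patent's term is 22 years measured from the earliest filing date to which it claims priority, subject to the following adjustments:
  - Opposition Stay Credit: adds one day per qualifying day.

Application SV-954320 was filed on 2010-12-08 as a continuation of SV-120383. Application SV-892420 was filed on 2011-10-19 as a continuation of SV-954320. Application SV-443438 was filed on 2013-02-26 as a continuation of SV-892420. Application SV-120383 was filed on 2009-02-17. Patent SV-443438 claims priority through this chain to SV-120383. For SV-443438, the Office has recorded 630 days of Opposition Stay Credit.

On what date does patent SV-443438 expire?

2032-11-08

Earliest priority filing: 17 February 2009.
Base term: 17 February 2009 + 22 years → 17 February 2031.
Opposition Stay Credit: +630 days → 8 November 2032.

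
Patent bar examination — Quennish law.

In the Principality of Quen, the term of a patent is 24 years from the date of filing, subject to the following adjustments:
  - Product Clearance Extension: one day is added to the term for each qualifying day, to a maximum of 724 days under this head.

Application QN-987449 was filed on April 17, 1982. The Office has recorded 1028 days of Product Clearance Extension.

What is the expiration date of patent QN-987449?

Base term: filing date + 24 years → 17 April 2006.
Product Clearance Extension: 1028 days claimed exceeds the 724-day cap, so +724 days → 10 April 2008.

2008-04-10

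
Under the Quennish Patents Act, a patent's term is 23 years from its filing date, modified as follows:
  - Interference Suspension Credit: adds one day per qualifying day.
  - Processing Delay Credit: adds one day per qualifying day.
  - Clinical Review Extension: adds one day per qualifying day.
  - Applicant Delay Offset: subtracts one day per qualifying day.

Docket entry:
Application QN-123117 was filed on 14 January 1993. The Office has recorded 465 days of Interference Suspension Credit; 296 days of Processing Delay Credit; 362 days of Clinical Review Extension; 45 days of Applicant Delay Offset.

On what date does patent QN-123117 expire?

Base term: filing date + 23 years → 14 January 2016.
Interference Suspension Credit: +465 days → 23 April 2017.
Processing Delay Credit: +296 days → 13 February 2018.
Clinical Review Extension: +362 days → 10 February 2019.
Applicant Delay Offset: −45 days → 27 December 2018.

2018-12-27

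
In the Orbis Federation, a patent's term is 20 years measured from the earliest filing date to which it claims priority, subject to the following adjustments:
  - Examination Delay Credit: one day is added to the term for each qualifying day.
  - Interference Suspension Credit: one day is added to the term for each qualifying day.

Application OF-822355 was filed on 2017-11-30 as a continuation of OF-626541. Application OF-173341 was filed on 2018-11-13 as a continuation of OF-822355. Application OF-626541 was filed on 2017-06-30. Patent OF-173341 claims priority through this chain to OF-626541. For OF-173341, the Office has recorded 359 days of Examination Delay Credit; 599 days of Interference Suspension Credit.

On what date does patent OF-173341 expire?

Earliest priority filing: 30 June 2017.
Base term: 30 June 2017 + 20 years → 30 June 2037.
Examination Delay Credit: +359 days → 24 June 2038.
Interference Suspension Credit: +599 days → 13 February 2040.

February 13, 2040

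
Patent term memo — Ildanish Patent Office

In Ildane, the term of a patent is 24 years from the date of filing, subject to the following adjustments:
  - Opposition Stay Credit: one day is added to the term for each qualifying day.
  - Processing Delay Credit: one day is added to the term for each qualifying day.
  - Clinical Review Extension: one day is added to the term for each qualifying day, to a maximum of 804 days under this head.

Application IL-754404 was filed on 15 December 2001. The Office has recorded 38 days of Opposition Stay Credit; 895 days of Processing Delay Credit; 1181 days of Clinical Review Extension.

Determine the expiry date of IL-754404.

Base term: filing date + 24 years → 15 December 2025.
Opposition Stay Credit: +38 days → 22 January 2026.
Processing Delay Credit: +895 days → 5 July 2028.
Clinical Review Extension: 1181 days claimed exceeds the 804-day cap, so +804 days → 17 September 2030.

2030-09-17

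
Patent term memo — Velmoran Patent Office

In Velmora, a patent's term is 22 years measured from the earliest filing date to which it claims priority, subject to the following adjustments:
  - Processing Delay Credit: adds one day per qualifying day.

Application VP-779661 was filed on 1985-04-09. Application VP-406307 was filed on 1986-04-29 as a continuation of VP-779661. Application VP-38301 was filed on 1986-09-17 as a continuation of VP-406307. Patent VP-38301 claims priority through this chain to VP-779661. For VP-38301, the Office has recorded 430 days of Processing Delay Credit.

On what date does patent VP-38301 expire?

June 12, 2008

Earliest priority filing: 9 April 1985.
Base term: 9 April 1985 + 22 years → 9 April 2007.
Processing Delay Credit: +430 days → 12 June 2008.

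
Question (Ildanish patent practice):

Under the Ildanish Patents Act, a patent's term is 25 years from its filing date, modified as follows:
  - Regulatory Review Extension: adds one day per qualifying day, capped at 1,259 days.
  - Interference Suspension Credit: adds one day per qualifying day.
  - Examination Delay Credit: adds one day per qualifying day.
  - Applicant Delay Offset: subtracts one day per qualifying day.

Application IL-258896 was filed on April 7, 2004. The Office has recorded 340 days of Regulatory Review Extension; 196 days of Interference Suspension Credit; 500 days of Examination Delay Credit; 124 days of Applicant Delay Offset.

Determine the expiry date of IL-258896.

Base term: filing date + 25 years → 7 April 2029.
Regulatory Review Extension: 340 days (within the 1259-day cap) → +340 days → 13 March 2030.
Interference Suspension Credit: +196 days → 25 September 2030.
Examination Delay Credit: +500 days → 7 February 2032.
Applicant Delay Offset: −124 days → 6 October 2031.

October 6, 2031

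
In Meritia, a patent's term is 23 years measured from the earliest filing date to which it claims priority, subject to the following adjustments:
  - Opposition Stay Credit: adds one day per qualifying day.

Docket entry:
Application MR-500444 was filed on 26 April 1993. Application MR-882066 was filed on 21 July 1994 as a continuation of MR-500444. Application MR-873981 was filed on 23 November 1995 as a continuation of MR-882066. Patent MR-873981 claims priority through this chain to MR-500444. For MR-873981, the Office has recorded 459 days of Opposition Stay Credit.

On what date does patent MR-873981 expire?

2017-07-29

Earliest priority filing: 26 April 1993.
Base term: 26 April 1993 + 23 years → 26 April 2016.
Opposition Stay Credit: +459 days → 29 July 2017.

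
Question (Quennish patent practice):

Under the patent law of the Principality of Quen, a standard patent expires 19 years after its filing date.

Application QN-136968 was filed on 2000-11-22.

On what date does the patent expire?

Filing date + 19 years → 22 November 2019.

2019-11-22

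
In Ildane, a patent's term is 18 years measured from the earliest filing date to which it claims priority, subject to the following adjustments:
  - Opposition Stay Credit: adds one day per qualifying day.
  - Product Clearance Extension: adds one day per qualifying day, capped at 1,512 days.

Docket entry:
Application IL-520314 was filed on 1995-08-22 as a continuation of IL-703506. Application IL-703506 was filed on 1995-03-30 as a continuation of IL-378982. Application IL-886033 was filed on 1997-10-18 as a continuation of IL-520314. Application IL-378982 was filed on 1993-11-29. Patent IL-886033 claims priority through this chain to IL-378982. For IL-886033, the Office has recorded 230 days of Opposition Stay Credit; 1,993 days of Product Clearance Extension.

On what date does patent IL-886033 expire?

Earliest priority filing: 29 November 1993.
Base term: 29 November 1993 + 18 years → 29 November 2011.
Opposition Stay Credit: +230 days → 16 July 2012.
Product Clearance Extension: 1993 days claimed exceeds the 1512-day cap, so +1512 days → 5 September 2016.

2016-09-05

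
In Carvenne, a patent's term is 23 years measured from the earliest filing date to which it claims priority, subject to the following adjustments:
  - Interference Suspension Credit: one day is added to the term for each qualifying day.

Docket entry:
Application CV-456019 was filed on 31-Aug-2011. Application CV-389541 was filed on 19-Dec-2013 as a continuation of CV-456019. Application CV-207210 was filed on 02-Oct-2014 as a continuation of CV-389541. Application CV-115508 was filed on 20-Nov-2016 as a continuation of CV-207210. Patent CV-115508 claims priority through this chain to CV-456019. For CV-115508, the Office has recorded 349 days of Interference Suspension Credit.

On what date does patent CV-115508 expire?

Earliest priority filing: 31 August 2011.
Base term: 31 August 2011 + 23 years → 31 August 2034.
Interference Suspension Credit: +349 days → 15 August 2035.

August 15, 2035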